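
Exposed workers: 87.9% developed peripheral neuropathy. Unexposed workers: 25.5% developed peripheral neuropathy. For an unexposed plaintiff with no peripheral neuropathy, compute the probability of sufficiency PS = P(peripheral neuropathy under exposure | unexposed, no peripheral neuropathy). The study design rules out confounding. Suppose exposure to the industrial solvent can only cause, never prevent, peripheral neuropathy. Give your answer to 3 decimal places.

PS ≈ 0.838

p₁ = 0.879, p₀ = 0.255.
Under exogeneity and monotonicity, PS = (p₁ − p₀) / (1 − p₀).
PS = (0.879 − 0.255) / (1 − 0.255) = 0.624 / 0.745 ≈ 0.8376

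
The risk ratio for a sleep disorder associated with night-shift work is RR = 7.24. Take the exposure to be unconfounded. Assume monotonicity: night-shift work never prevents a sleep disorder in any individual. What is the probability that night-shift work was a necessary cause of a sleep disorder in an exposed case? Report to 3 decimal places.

PN ≈ 0.862

Under exogeneity and monotonicity, PN = (RR − 1) / RR = 1 − 1/RR.
PN = (7.24 − 1) / 7.24 = 6.24 / 7.24 ≈ 0.8619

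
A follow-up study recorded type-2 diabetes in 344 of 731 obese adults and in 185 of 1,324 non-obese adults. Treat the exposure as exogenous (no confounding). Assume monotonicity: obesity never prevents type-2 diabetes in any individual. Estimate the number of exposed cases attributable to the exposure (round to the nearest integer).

p₁ = P(outcome | exposed) = 344/731 = 0.47059
p₀ = P(outcome | unexposed) = 185/1324 = 0.13973
PN = (p₁ − p₀)/p₁ = (0.47059 − 0.13973) / 0.47059 ≈ 0.70308.
Attributable cases ≈ PN × (exposed cases) = 0.70308 × 344 ≈ 241.86.

about 242 cases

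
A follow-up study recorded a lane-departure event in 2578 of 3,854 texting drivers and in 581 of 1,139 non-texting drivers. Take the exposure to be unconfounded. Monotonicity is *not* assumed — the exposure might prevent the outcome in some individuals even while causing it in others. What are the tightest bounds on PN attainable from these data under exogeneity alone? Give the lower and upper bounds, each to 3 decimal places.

0.237 ≤ PN ≤ 0.732

p₁ = P(outcome | exposed) = 2578/3854 = 0.66892
p₀ = P(outcome | unexposed) = 581/1139 = 0.5101
Under exogeneity alone the bounds on PN are max{0,(p₁−p₀)/p₁} ≤ PN ≤ min{1,(1−p₀)/p₁}.
  lower = (p₁ − p₀)/p₁ = 0.15882 / 0.66892 ≈ 0.2374
  upper = min{1, (1 − p₀)/p₁} = 0.4899 / 0.66892 ≈ 0.7324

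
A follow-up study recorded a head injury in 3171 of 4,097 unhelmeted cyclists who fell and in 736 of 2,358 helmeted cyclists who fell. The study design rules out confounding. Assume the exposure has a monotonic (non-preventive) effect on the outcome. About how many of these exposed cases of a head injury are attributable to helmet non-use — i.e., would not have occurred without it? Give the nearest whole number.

about 1892 cases

p₁ = P(outcome | exposed) = 3171/4097 = 0.77398
p₀ = P(outcome | unexposed) = 736/2358 = 0.31213
PN = (p₁ − p₀)/p₁ = (0.77398 − 0.31213) / 0.77398 ≈ 0.59672.
Attributable cases ≈ PN × (exposed cases) = 0.59672 × 3171 ≈ 1892.21.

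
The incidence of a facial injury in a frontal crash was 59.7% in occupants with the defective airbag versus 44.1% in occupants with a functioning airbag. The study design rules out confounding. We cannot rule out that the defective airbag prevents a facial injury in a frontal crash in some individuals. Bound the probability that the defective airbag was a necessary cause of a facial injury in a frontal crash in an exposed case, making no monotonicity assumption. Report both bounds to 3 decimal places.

0.261 ≤ PN ≤ 0.936

p₁ = 0.597, p₀ = 0.441.
Under exogeneity alone the bounds on PN are max{0,(p₁−p₀)/p₁} ≤ PN ≤ min{1,(1−p₀)/p₁}.
  lower = (p₁ − p₀)/p₁ = 0.156 / 0.597 ≈ 0.2613
  upper = min{1, (1 − p₀)/p₁} = 0.559 / 0.597 ≈ 0.9363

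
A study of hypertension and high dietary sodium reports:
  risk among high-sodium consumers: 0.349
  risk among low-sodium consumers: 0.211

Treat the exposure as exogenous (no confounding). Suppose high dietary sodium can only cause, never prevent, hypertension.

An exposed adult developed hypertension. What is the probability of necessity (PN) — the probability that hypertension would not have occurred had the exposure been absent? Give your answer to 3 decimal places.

Let p₁ = 0.349, p₀ = 0.211.
Under exogeneity and monotonicity, PN = (p₁ − p₀) / p₁.
PN = (0.349 − 0.211) / 0.349 = 0.138 / 0.349 ≈ 0.3954

PN ≈ 0.395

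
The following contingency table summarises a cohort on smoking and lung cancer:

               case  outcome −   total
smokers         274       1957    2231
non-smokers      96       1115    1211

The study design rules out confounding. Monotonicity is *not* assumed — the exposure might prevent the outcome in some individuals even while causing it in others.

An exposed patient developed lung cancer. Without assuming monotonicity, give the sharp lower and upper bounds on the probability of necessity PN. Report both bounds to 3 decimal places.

0.355 ≤ PN ≤ 1.000

p₁ = P(outcome | exposed) = 274/2231 = 0.12281
p₀ = P(outcome | unexposed) = 96/1211 = 0.079273
Under exogeneity alone the bounds on PN are max{0,(p₁−p₀)/p₁} ≤ PN ≤ min{1,(1−p₀)/p₁}.
  lower = (p₁ − p₀)/p₁ = 0.043542 / 0.12281 ≈ 0.3545
  upper = min{1, (1 − p₀)/p₁} = 0.92073 / 0.12281 ≈ 7.4969 → capped at 1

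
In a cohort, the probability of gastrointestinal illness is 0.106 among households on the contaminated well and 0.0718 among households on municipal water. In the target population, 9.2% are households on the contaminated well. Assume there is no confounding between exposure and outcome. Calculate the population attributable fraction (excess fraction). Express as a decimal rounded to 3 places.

PAF ≈ 0.042

Let p₁ = 0.106, p₀ = 0.0718.
Overall risk P(Y=1) = π·p₁ + (1−π)·p₀ = 0.092×0.106 + 0.908×0.0718 = 0.074946.
Under exogeneity, PAF = [P(Y=1) − p₀] / P(Y=1).
PAF = (0.074946 − 0.0718) / 0.074946 ≈ 0.0420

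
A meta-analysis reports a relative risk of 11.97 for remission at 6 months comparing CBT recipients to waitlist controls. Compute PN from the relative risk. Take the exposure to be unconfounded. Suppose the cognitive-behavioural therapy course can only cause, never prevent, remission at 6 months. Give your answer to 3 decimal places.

PN ≈ 0.916

Under exogeneity and monotonicity, PN = (RR − 1) / RR = 1 − 1/RR.
PN = (11.97 − 1) / 11.97 = 10.97 / 11.97 ≈ 0.9165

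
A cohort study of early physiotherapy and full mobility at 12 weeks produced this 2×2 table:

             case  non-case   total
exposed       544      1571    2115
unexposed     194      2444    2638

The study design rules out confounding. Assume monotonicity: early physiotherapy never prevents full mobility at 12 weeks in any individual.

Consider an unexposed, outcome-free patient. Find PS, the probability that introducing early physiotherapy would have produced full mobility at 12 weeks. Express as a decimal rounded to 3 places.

p₁ = P(outcome | exposed) = 544/2115 = 0.25721
p₀ = P(outcome | unexposed) = 194/2638 = 0.073541
Under exogeneity and monotonicity, PS = (p₁ − p₀)/(1 − p₀).
PS = (0.25721 − 0.073541) / 0.92646 ≈ 0.1982

PS ≈ 0.198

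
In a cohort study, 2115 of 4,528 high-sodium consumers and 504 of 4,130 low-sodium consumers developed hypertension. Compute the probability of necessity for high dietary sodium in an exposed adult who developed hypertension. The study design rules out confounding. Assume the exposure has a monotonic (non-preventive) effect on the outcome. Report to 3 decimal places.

p₁ = P(outcome | exposed) = 2115/4528 = 0.46709
p₀ = P(outcome | unexposed) = 504/4130 = 0.12203
Under exogeneity and monotonicity, PN = (p₁ − p₀) / p₁.
PN = (0.46709 − 0.12203) / 0.46709 = 0.34506 / 0.46709 ≈ 0.7387

PN ≈ 0.739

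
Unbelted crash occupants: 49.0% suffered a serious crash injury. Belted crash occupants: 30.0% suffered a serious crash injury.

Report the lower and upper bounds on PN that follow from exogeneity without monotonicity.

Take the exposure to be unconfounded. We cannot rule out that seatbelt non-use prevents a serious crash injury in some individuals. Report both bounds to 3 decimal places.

0.388 ≤ PN ≤ 1.000

p₁ = 0.49, p₀ = 0.3.
Under exogeneity alone the bounds on PN are max{0,(p₁−p₀)/p₁} ≤ PN ≤ min{1,(1−p₀)/p₁}.
  lower = (p₁ − p₀)/p₁ = 0.19 / 0.49 ≈ 0.3878
  upper = min{1, (1 − p₀)/p₁} = 0.7 / 0.49 ≈ 1.4286 → capped at 1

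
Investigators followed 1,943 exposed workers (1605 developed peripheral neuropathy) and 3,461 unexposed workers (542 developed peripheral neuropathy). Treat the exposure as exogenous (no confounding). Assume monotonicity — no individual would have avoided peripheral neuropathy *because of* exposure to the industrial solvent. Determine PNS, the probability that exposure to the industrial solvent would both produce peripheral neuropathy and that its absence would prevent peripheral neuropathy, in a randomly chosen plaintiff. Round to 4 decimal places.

PNS ≈ 0.6694

p₁ = P(outcome | exposed) = 1605/1943 = 0.82604
p₀ = P(outcome | unexposed) = 542/3461 = 0.1566
Under exogeneity and monotonicity, PNS = p₁ − p₀.
PNS = 0.82604 − 0.1566 = 0.66944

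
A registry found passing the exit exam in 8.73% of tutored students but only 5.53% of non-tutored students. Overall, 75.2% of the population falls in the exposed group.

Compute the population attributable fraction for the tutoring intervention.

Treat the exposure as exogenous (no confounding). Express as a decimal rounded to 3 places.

PAF ≈ 0.303

p₁ = 0.0873, p₀ = 0.0553.
Overall risk P(Y=1) = π·p₁ + (1−π)·p₀ = 0.752×0.0873 + 0.248×0.0553 = 0.079364.
Under exogeneity, PAF = [P(Y=1) − p₀] / P(Y=1).
PAF = (0.079364 − 0.0553) / 0.079364 ≈ 0.3032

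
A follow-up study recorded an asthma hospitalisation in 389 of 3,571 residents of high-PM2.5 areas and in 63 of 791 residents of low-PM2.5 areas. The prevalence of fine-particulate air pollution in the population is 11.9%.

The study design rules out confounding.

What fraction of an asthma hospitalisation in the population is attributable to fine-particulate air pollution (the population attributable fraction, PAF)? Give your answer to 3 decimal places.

PAF ≈ 0.042

p₁ = P(outcome | exposed) = 389/3571 = 0.10893
p₀ = P(outcome | unexposed) = 63/791 = 0.079646
Overall risk P(Y=1) = π·p₁ + (1−π)·p₀ = 0.119×0.10893 + 0.881×0.079646 = 0.083131.
Under exogeneity, PAF = [P(Y=1) − p₀] / P(Y=1).
PAF = (0.083131 − 0.079646) / 0.083131 ≈ 0.0419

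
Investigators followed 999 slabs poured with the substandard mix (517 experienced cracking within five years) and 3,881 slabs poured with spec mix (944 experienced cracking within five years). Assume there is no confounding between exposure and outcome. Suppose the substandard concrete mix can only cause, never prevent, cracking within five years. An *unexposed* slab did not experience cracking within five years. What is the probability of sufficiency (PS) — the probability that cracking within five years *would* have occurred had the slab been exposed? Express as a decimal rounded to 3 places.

PS ≈ 0.362

p₁ = P(outcome | exposed) = 517/999 = 0.51752
p₀ = P(outcome | unexposed) = 944/3881 = 0.24324
Under exogeneity and monotonicity, PS = (p₁ − p₀) / (1 − p₀).
PS = (0.51752 − 0.24324) / (1 − 0.24324) = 0.27428 / 0.75676 ≈ 0.3624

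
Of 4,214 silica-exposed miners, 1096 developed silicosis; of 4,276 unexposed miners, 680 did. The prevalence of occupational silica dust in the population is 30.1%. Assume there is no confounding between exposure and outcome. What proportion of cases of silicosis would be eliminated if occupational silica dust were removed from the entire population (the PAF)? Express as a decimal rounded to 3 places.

p₁ = P(outcome | exposed) = 1096/4214 = 0.26009
p₀ = P(outcome | unexposed) = 680/4276 = 0.15903
Overall risk P(Y=1) = π·p₁ + (1−π)·p₀ = 0.301×0.26009 + 0.699×0.15903 = 0.18945.
Under exogeneity, PAF = [P(Y=1) − p₀] / P(Y=1).
PAF = (0.18945 − 0.15903) / 0.18945 ≈ 0.1606

PAF ≈ 0.161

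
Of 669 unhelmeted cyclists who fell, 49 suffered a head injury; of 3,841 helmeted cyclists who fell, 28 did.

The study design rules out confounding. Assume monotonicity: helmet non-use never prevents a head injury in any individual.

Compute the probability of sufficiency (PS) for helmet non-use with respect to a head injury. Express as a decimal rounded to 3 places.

p₁ = P(outcome | exposed) = 49/669 = 0.073244
p₀ = P(outcome | unexposed) = 28/3841 = 0.0072898
Under exogeneity and monotonicity, PS = (p₁ − p₀) / (1 − p₀).
PS = (0.073244 − 0.0072898) / (1 − 0.0072898) = 0.065954 / 0.99271 ≈ 0.0664

PS ≈ 0.066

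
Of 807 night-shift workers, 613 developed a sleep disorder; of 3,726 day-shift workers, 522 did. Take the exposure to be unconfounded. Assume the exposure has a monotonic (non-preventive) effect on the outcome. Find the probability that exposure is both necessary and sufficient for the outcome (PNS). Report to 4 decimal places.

p₁ = P(outcome | exposed) = 613/807 = 0.7596
p₀ = P(outcome | unexposed) = 522/3726 = 0.1401
Under exogeneity and monotonicity, PNS = p₁ − p₀.
PNS = 0.7596 − 0.1401 = 0.61951

PNS ≈ 0.6195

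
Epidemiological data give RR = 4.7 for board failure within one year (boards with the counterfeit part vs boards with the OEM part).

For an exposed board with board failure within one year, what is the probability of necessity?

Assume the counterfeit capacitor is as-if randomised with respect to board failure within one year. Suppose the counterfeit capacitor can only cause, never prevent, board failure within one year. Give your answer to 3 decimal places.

Under exogeneity and monotonicity, PN = (RR − 1) / RR = 1 − 1/RR.
PN = (4.7 − 1) / 4.7 = 3.7 / 4.7 ≈ 0.7872

PN ≈ 0.787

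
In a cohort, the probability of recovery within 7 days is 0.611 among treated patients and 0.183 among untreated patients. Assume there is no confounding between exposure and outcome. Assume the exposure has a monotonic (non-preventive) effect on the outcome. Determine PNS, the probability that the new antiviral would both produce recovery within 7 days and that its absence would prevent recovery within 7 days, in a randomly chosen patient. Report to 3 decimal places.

PNS ≈ 0.428

Let p₁ = 0.611, p₀ = 0.183.
Under exogeneity and monotonicity, PNS = p₁ − p₀.
PNS = 0.611 − 0.183 = 0.428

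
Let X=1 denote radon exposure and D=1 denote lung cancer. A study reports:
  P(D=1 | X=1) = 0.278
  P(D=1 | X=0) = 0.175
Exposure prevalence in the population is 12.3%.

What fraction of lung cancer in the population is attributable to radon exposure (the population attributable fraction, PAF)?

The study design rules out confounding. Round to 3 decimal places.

PAF ≈ 0.068

Let p₁ = 0.278, p₀ = 0.175.
Overall risk P(Y=1) = π·p₁ + (1−π)·p₀ = 0.123×0.278 + 0.877×0.175 = 0.18767.
Under exogeneity, PAF = [P(Y=1) − p₀] / P(Y=1).
PAF = (0.18767 − 0.175) / 0.18767 ≈ 0.0675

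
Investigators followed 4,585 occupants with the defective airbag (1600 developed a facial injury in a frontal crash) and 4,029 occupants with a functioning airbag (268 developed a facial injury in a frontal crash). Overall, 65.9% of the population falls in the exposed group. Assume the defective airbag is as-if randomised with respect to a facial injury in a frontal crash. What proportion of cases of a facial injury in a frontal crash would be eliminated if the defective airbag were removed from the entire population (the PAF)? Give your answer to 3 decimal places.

PAF ≈ 0.737

p₁ = P(outcome | exposed) = 1600/4585 = 0.34896
p₀ = P(outcome | unexposed) = 268/4029 = 0.066518
Overall risk P(Y=1) = π·p₁ + (1−π)·p₀ = 0.659×0.34896 + 0.341×0.066518 = 0.25265.
Under exogeneity, PAF = [P(Y=1) − p₀] / P(Y=1).
PAF = (0.25265 − 0.066518) / 0.25265 ≈ 0.7367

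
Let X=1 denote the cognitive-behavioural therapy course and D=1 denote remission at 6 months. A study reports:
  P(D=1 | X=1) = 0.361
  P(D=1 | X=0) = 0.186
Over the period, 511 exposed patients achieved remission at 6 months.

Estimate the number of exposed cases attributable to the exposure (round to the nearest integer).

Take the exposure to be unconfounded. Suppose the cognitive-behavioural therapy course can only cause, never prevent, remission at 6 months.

Let p₁ = 0.361, p₀ = 0.186.
PN = (p₁ − p₀)/p₁ = (0.361 − 0.186) / 0.361 ≈ 0.48476.
Attributable cases ≈ PN × (exposed cases) = 0.48476 × 511 ≈ 247.71.

about 248 cases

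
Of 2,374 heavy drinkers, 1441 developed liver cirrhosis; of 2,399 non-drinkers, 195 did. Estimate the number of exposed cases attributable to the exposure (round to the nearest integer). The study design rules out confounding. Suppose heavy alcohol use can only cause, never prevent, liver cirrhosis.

about 1248 cases

p₁ = P(outcome | exposed) = 1441/2374 = 0.60699
p₀ = P(outcome | unexposed) = 195/2399 = 0.081284
PN = (p₁ − p₀)/p₁ = (0.60699 − 0.081284) / 0.60699 ≈ 0.86609.
Attributable cases ≈ PN × (exposed cases) = 0.86609 × 1441 ≈ 1248.03.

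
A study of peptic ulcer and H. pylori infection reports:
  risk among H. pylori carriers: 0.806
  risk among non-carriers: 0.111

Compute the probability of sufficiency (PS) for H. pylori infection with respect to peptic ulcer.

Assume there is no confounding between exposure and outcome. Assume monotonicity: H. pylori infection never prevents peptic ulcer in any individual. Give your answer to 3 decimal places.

PS ≈ 0.782

Let p₁ = 0.806, p₀ = 0.111.
Under exogeneity and monotonicity, PS = (p₁ − p₀) / (1 − p₀).
PS = (0.806 − 0.111) / (1 − 0.111) = 0.695 / 0.889 ≈ 0.7818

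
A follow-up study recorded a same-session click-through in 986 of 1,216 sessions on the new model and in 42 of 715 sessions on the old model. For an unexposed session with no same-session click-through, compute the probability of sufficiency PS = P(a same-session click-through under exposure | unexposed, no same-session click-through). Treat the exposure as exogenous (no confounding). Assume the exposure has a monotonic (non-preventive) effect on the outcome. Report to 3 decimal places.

p₁ = P(outcome | exposed) = 986/1216 = 0.81086
p₀ = P(outcome | unexposed) = 42/715 = 0.058741
Under exogeneity and monotonicity, PS = (p₁ − p₀) / (1 − p₀).
PS = (0.81086 − 0.058741) / (1 − 0.058741) = 0.75211 / 0.94126 ≈ 0.7991

PS ≈ 0.799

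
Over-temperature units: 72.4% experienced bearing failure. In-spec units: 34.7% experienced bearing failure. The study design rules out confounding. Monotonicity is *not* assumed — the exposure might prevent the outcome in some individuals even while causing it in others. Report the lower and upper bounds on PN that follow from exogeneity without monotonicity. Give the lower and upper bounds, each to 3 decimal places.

p₁ = 0.724, p₀ = 0.347.
Under exogeneity alone the bounds on PN are max{0,(p₁−p₀)/p₁} ≤ PN ≤ min{1,(1−p₀)/p₁}.
  lower = (p₁ − p₀)/p₁ = 0.377 / 0.724 ≈ 0.5207
  upper = min{1, (1 − p₀)/p₁} = 0.653 / 0.724 ≈ 0.9019

0.521 ≤ PN ≤ 0.902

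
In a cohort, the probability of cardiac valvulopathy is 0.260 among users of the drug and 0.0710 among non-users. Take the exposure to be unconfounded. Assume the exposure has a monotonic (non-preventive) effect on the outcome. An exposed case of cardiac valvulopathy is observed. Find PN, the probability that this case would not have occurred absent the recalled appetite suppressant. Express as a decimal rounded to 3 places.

Let p₁ = 0.26, p₀ = 0.071.
Under exogeneity and monotonicity, PN = (p₁ − p₀) / p₁.
PN = (0.26 − 0.071) / 0.26 = 0.189 / 0.26 ≈ 0.7269

PN ≈ 0.727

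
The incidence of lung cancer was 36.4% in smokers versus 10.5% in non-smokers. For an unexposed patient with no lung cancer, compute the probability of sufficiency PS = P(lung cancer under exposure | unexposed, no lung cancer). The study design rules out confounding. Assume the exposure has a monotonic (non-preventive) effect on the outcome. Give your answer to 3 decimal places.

PS ≈ 0.289

p₁ = 0.364, p₀ = 0.105.
Under exogeneity and monotonicity, PS = (p₁ − p₀) / (1 − p₀).
PS = (0.364 − 0.105) / (1 − 0.105) = 0.259 / 0.895 ≈ 0.2894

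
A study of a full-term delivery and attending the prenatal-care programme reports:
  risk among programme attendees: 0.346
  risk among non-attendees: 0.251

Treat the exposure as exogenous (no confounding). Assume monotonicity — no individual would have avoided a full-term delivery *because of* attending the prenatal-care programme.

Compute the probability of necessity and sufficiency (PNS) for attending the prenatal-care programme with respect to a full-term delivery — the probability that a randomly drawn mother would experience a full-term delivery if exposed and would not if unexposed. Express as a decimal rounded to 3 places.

PNS ≈ 0.095

Let p₁ = 0.346, p₀ = 0.251.
Under exogeneity and monotonicity, PNS = p₁ − p₀.
PNS = 0.346 − 0.251 = 0.095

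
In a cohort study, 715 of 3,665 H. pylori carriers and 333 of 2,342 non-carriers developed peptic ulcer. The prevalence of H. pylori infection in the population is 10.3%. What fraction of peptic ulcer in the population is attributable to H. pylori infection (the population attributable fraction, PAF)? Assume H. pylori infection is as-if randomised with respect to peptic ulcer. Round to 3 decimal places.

PAF ≈ 0.037

p₁ = P(outcome | exposed) = 715/3665 = 0.19509
p₀ = P(outcome | unexposed) = 333/2342 = 0.14219
Overall risk P(Y=1) = π·p₁ + (1−π)·p₀ = 0.103×0.19509 + 0.897×0.14219 = 0.14764.
Under exogeneity, PAF = [P(Y=1) − p₀] / P(Y=1).
PAF = (0.14764 − 0.14219) / 0.14764 ≈ 0.0369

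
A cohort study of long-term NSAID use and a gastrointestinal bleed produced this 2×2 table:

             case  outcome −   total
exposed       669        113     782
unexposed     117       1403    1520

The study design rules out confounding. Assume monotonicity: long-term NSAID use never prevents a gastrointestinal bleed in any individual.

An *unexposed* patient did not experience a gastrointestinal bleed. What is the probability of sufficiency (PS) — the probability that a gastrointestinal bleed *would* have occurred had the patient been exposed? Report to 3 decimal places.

PS ≈ 0.843

p₁ = P(outcome | exposed) = 669/782 = 0.8555
p₀ = P(outcome | unexposed) = 117/1520 = 0.076974
Under exogeneity and monotonicity, PS = (p₁ − p₀) / (1 − p₀).
PS = (0.8555 − 0.076974) / (1 − 0.076974) = 0.77853 / 0.92303 ≈ 0.8434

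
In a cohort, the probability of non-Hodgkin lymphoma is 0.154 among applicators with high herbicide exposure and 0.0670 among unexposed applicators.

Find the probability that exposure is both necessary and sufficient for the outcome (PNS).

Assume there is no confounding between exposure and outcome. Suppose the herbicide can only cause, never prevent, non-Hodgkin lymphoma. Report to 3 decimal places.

Let p₁ = 0.154, p₀ = 0.067.
Under exogeneity and monotonicity, PNS = p₁ − p₀.
PNS = 0.154 − 0.067 = 0.087

PNS ≈ 0.087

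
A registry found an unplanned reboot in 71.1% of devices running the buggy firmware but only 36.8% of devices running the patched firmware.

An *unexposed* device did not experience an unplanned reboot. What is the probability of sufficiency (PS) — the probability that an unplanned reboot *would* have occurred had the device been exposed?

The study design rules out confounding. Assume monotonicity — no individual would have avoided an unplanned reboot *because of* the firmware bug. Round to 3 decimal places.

p₁ = 0.711, p₀ = 0.368.
Under exogeneity and monotonicity, PS = (p₁ − p₀) / (1 − p₀).
PS = (0.711 − 0.368) / (1 − 0.368) = 0.343 / 0.632 ≈ 0.5427

PS ≈ 0.543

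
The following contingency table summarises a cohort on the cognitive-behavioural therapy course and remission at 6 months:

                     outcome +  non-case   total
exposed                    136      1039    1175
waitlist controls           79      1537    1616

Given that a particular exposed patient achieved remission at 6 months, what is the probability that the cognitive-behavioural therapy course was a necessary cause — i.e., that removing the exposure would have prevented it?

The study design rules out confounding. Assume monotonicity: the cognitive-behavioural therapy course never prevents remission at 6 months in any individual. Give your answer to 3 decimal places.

PN ≈ 0.578

p₁ = P(outcome | exposed) = 136/1175 = 0.11574
p₀ = P(outcome | unexposed) = 79/1616 = 0.048886
Under exogeneity and monotonicity, PN = (p₁ − p₀)/p₁.
PN = (0.11574 − 0.048886) / 0.11574 ≈ 0.5776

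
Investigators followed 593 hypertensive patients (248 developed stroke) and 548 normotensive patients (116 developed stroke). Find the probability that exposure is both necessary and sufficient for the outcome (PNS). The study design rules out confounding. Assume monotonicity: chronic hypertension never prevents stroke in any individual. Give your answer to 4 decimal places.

PNS ≈ 0.2065

p₁ = P(outcome | exposed) = 248/593 = 0.41821
p₀ = P(outcome | unexposed) = 116/548 = 0.21168
Under exogeneity and monotonicity, PNS = p₁ − p₀.
PNS = 0.41821 − 0.21168 = 0.20653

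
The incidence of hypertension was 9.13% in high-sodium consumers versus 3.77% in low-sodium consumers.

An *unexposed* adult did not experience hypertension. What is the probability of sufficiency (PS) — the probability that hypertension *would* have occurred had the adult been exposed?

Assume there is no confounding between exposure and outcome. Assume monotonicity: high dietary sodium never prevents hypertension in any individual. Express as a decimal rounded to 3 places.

p₁ = 0.0913, p₀ = 0.0377.
Under exogeneity and monotonicity, PS = (p₁ − p₀) / (1 − p₀).
PS = (0.0913 − 0.0377) / (1 − 0.0377) = 0.0536 / 0.9623 ≈ 0.0557

PS ≈ 0.056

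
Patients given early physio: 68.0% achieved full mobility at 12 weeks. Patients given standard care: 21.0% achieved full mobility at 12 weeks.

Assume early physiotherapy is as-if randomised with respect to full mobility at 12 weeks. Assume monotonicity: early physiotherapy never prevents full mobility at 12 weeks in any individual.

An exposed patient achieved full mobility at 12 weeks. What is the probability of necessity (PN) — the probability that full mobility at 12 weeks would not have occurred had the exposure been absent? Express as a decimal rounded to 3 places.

PN ≈ 0.691

p₁ = 0.68, p₀ = 0.21.
Under exogeneity and monotonicity, PN = (p₁ − p₀) / p₁.
PN = (0.68 − 0.21) / 0.68 = 0.47 / 0.68 ≈ 0.6912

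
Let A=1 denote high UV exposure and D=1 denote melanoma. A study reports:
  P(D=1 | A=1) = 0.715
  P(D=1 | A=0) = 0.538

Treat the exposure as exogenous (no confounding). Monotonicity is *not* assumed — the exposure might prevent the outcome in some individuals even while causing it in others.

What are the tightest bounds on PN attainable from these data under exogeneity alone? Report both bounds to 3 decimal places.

0.248 ≤ PN ≤ 0.646

Let p₁ = 0.715, p₀ = 0.538.
Under exogeneity alone the bounds on PN are max{0,(p₁−p₀)/p₁} ≤ PN ≤ min{1,(1−p₀)/p₁}.
  lower = (p₁ − p₀)/p₁ = 0.177 / 0.715 ≈ 0.2476
  upper = min{1, (1 − p₀)/p₁} = 0.462 / 0.715 ≈ 0.6462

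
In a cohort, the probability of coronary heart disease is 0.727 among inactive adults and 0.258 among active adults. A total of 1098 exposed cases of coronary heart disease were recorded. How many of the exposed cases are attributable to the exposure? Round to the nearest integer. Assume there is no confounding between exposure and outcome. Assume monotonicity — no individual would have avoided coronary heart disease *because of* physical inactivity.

about 708 cases

Let p₁ = 0.727, p₀ = 0.258.
PN = (p₁ − p₀)/p₁ = (0.727 − 0.258) / 0.727 ≈ 0.64512.
Attributable cases ≈ PN × (exposed cases) = 0.64512 × 1098 ≈ 708.34.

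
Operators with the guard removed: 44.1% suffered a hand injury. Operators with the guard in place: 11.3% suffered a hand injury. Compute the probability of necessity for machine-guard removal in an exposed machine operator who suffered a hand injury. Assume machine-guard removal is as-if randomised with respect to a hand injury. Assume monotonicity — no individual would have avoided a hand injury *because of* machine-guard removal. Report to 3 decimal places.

p₁ = 0.441, p₀ = 0.113.
Under exogeneity and monotonicity, PN = (p₁ − p₀) / p₁.
PN = (0.441 − 0.113) / 0.441 = 0.328 / 0.441 ≈ 0.7438

PN ≈ 0.744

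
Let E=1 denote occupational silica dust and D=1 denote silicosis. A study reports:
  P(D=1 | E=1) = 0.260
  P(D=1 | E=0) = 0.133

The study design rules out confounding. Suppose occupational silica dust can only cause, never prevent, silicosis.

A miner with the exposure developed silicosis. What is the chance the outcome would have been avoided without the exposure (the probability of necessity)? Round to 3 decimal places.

Let p₁ = 0.26, p₀ = 0.133.
Under exogeneity and monotonicity, PN = (p₁ − p₀) / p₁.
PN = (0.26 − 0.133) / 0.26 = 0.127 / 0.26 ≈ 0.4885

PN ≈ 0.488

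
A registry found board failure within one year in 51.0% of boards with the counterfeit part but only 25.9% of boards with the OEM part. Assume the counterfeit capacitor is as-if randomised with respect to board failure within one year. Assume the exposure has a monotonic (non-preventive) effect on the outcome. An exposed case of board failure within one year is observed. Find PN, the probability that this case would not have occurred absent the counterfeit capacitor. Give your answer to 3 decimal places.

PN ≈ 0.492

p₁ = 0.51, p₀ = 0.259.
Under exogeneity and monotonicity, PN = (p₁ − p₀) / p₁.
PN = (0.51 − 0.259) / 0.51 = 0.251 / 0.51 ≈ 0.4922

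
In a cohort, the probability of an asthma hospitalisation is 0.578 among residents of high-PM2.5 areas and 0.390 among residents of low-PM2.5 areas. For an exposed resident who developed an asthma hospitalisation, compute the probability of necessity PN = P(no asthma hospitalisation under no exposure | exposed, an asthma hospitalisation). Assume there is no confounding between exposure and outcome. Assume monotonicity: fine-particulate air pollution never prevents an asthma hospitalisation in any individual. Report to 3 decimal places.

PN ≈ 0.325

Let p₁ = 0.578, p₀ = 0.39.
Under exogeneity and monotonicity, PN = (p₁ − p₀) / p₁.
PN = (0.578 − 0.39) / 0.578 = 0.188 / 0.578 ≈ 0.3253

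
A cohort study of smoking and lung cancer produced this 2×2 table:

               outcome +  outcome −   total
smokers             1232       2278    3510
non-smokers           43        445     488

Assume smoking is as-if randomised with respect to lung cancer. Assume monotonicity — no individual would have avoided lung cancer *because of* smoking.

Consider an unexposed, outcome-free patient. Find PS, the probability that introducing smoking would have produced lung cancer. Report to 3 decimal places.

PS ≈ 0.288

p₁ = P(outcome | exposed) = 1232/3510 = 0.351
p₀ = P(outcome | unexposed) = 43/488 = 0.088115
Under exogeneity and monotonicity, PS = (p₁ − p₀) / (1 − p₀).
PS = (0.351 − 0.088115) / (1 − 0.088115) = 0.26288 / 0.91189 ≈ 0.2883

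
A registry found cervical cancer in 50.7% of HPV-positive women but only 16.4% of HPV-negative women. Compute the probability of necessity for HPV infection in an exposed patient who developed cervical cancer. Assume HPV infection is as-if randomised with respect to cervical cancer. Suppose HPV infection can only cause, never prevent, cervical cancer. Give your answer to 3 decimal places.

p₁ = 0.507, p₀ = 0.164.
Under exogeneity and monotonicity, PN = (p₁ − p₀) / p₁.
PN = (0.507 − 0.164) / 0.507 = 0.343 / 0.507 ≈ 0.6765

PN ≈ 0.677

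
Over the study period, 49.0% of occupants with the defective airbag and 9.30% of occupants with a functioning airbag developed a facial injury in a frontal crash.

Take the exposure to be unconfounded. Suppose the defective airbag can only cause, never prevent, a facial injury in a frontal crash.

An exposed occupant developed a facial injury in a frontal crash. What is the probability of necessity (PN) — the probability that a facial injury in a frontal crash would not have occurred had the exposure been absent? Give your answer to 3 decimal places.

p₁ = 0.49, p₀ = 0.093.
Under exogeneity and monotonicity, PN = (p₁ − p₀) / p₁.
PN = (0.49 − 0.093) / 0.49 = 0.397 / 0.49 ≈ 0.8102

PN ≈ 0.810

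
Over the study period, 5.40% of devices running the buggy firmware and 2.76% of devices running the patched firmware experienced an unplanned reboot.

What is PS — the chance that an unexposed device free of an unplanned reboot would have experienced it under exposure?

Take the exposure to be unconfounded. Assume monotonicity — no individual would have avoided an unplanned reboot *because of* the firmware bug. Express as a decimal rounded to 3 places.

PS ≈ 0.027

p₁ = 0.054, p₀ = 0.0276.
Under exogeneity and monotonicity, PS = (p₁ − p₀) / (1 − p₀).
PS = (0.054 − 0.0276) / (1 − 0.0276) = 0.0264 / 0.9724 ≈ 0.0271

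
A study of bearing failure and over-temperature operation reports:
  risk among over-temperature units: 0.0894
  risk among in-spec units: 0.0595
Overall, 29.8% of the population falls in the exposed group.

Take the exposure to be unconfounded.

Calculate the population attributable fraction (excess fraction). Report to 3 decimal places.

PAF ≈ 0.130

Let p₁ = 0.0894, p₀ = 0.0595.
Overall risk P(Y=1) = π·p₁ + (1−π)·p₀ = 0.298×0.0894 + 0.702×0.0595 = 0.06841.
Under exogeneity, PAF = [P(Y=1) − p₀] / P(Y=1).
PAF = (0.06841 − 0.0595) / 0.06841 ≈ 0.1302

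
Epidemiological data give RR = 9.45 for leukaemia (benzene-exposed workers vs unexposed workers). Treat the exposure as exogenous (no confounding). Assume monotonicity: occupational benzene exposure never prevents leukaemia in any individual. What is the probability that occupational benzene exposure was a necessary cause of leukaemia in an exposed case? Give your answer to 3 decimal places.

PN ≈ 0.894

Under exogeneity and monotonicity, PN = (RR − 1) / RR = 1 − 1/RR.
PN = (9.45 − 1) / 9.45 = 8.45 / 9.45 ≈ 0.8942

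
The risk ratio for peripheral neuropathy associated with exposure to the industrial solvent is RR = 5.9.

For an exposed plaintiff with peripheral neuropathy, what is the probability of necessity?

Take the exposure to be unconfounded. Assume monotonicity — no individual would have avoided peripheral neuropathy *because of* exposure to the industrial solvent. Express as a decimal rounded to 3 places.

Under exogeneity and monotonicity, PN = (RR − 1) / RR = 1 − 1/RR.
PN = (5.9 − 1) / 5.9 = 4.9 / 5.9 ≈ 0.8305

PN ≈ 0.831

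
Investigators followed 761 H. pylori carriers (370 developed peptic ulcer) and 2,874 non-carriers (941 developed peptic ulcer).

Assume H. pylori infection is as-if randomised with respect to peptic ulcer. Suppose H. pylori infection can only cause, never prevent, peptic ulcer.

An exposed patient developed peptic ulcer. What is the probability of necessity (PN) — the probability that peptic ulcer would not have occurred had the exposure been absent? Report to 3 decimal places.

p₁ = P(outcome | exposed) = 370/761 = 0.4862
p₀ = P(outcome | unexposed) = 941/2874 = 0.32742
Under exogeneity and monotonicity, PN = (p₁ − p₀) / p₁.
PN = (0.4862 − 0.32742) / 0.4862 = 0.15878 / 0.4862 ≈ 0.3266

PN ≈ 0.327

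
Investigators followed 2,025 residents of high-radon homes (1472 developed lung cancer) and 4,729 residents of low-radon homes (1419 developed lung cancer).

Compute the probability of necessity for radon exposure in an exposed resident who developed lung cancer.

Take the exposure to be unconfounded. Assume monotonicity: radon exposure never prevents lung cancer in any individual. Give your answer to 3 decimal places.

p₁ = P(outcome | exposed) = 1472/2025 = 0.72691
p₀ = P(outcome | unexposed) = 1419/4729 = 0.30006
Under exogeneity and monotonicity, PN = (p₁ − p₀) / p₁.
PN = (0.72691 − 0.30006) / 0.72691 = 0.42685 / 0.72691 ≈ 0.5872

PN ≈ 0.587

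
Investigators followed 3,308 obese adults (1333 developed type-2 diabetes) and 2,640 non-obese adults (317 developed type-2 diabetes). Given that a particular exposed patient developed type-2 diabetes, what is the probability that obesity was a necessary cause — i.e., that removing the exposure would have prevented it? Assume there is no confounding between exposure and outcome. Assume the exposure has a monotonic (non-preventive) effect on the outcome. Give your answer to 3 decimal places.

PN ≈ 0.702

p₁ = P(outcome | exposed) = 1333/3308 = 0.40296
p₀ = P(outcome | unexposed) = 317/2640 = 0.12008
Under exogeneity and monotonicity, PN = (p₁ − p₀) / p₁.
PN = (0.40296 − 0.12008) / 0.40296 = 0.28289 / 0.40296 ≈ 0.7020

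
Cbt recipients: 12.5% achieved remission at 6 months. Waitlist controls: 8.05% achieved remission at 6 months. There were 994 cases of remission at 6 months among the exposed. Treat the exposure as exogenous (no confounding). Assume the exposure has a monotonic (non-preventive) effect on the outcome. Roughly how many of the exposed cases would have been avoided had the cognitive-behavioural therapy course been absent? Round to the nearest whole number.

p₁ = 0.125, p₀ = 0.0805.
PN = (p₁ − p₀)/p₁ = (0.125 − 0.0805) / 0.125 ≈ 0.35600.
Attributable cases ≈ PN × (exposed cases) = 0.35600 × 994 ≈ 353.86.

about 354 cases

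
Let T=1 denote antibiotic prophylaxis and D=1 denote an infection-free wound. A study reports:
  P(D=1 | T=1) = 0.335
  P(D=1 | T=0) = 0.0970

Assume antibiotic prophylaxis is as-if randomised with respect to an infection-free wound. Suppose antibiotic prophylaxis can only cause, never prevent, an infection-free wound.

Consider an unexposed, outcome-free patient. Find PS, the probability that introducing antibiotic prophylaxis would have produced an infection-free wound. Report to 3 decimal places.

PS ≈ 0.264

Let p₁ = 0.335, p₀ = 0.097.
Under exogeneity and monotonicity, PS = (p₁ − p₀) / (1 − p₀).
PS = (0.335 − 0.097) / (1 − 0.097) = 0.238 / 0.903 ≈ 0.2636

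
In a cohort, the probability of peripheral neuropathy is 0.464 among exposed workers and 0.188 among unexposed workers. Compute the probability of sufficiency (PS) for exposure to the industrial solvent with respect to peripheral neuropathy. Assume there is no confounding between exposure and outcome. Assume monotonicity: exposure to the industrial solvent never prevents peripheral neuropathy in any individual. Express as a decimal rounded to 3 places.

Let p₁ = 0.464, p₀ = 0.188.
Under exogeneity and monotonicity, PS = (p₁ − p₀) / (1 − p₀).
PS = (0.464 − 0.188) / (1 − 0.188) = 0.276 / 0.812 ≈ 0.3399

PS ≈ 0.340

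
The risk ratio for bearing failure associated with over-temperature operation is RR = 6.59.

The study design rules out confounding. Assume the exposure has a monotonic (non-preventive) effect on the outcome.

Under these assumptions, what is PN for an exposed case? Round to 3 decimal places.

PN ≈ 0.848

Under exogeneity and monotonicity, PN = (RR − 1) / RR = 1 − 1/RR.
PN = (6.59 − 1) / 6.59 = 5.59 / 6.59 ≈ 0.8483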